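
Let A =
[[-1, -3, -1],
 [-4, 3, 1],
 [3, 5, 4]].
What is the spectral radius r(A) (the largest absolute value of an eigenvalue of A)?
r(A) ≈ 6.5586

The eigenvalues of A are the roots of its characteristic polynomial. With M = A (coefficients from the trace, the sum of principal 2x2 minors, and det A):
  p(λ) = det(λ I - M) = λ^3 - 6λ^2 - 9λ + 35.
No integer candidate from the rational root theorem (±divisors of 35) is a root, so the roots are irrational. The cubic discriminant is Δ = 37017 > 0, so there are three distinct real roots. p(-3) = -19 and p(-2) = 21 have opposite signs, so a root lies in (-3, -2); Newton's method refines it to λ ≈ -2.6062. p(2) = 1 and p(3) = -19 have opposite signs, so a root lies in (2, 3); Newton's method refines it to λ ≈ 2.0476. p(6) = -19 and p(7) = 21 have opposite signs, so a root lies in (6, 7); Newton's method refines it to λ ≈ 6.5586. Check (Vieta): the three roots sum to 6, matching tr M = 6.
Thus the eigenvalues (to 4 decimals) are -2.6062 (modulus 2.6062); 2.0476 (modulus 2.0476); 6.5586 (modulus 6.5586). The spectral radius is the largest modulus: r(A) ≈ 6.5586. (Cross-check: r(A) ≤ ||A||_2 ≈ 7.8787; equality holds whenever A is normal, though it can also hold for some non-normal A.)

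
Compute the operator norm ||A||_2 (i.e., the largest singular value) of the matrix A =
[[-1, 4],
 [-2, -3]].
||A||_2 = sqrt((30 + sqrt(416))/2) ≈ 5.0198 (= sqrt(largest eigenvalue of A^T A))

||A||_2 = sigma_max(A) = sqrt(lambda_max(A^T A)). Form the symmetric matrix M = A^T A =
[[5, 2],
 [2, 25]].
Its characteristic polynomial (trace, determinant of M give the coefficients) is
  p(λ) = det(λ I - M) = λ^2 - 30λ + 121.
For λ^2 - 30λ + 121 the discriminant is 416. It is nonnegative but not a perfect square, so the roots are real and irrational: λ = (30 ± sqrt(416))/2 ≈ 25.198, 4.802.
So the eigenvalues of A^T A are ≈ 4.802, 25.198 (all ≥ 0, as they must be for A^T A). The largest is λ_max = (30 + sqrt(416))/2 ≈ 25.198, hence ||A||_2 = sqrt(λ_max) = sqrt((30 + sqrt(416))/2) ≈ 5.0198.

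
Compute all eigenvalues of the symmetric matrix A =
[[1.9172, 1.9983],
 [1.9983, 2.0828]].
sigma(A) ≈ {0, 4}

A is real symmetric, so its spectrum consists of real eigenvalues. Expanding the characteristic polynomial of the displayed matrix gives
  det(λ I - A) = p(λ) = λ^2 + (-4)λ + (0).
Solving p(λ) = 0 yields eigenvalues ≈ 0, 4. (A is shown rounded to 4 decimals, so these recover the underlying integer eigenvalues to within that precision.)
Verification: the trace of A = 4 equals the sum of eigenvalues 4, and det(A) ≈ -0.0001 matches the eigenvalue product 0.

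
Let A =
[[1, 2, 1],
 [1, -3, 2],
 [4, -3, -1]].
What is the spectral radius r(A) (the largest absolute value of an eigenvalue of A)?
r(A) ≈ 3.706

The eigenvalues of A are the roots of its characteristic polynomial. With M = A (coefficients from the trace, the sum of principal 2x2 minors, and det A):
  p(λ) = det(λ I - M) = λ^3 + 3λ^2 - λ - 36.
No integer candidate from the rational root theorem (±divisors of 36) is a root, so the roots are irrational. The cubic discriminant is Δ = -29147 < 0, so there is one real root and a complex-conjugate pair. p(2) = -18 and p(3) = 15 have opposite signs, so a root lies in (2, 3); Newton's method refines it to λ ≈ 2.6212. Dividing out (λ - (2.6212)) leaves approximately λ^2 + 5.6212λ + 13.7342. For λ^2 + 5.6212λ + 13.7342 the discriminant is -23.3391. It is negative, so the remaining roots are the complex-conjugate pair λ ≈ -2.8106 ± 2.4155i. Their product equals the constant term, so |λ|^2 ≈ 13.7342 and |λ| ≈ 3.706.
Thus the eigenvalues (to 4 decimals) are 2.6212 (modulus 2.6212); -2.8106 ± 2.4155i (modulus 3.706). The spectral radius is the largest modulus: r(A) ≈ 3.706. (Cross-check: r(A) ≤ ||A||_2 ≈ 5.7579; equality holds whenever A is normal, though it can also hold for some non-normal A.)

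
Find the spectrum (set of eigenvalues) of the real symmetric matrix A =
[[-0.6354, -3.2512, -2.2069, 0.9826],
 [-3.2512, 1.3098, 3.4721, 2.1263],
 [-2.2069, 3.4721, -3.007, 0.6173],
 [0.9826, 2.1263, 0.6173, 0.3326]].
sigma(A) ≈ {-5, -4, 1, 6}

A is real symmetric, so its spectrum consists of real eigenvalues. Expanding the characteristic polynomial of the displayed matrix gives
  det(λ I - A) = p(λ) = λ^4 + (2)λ^3 + (-37)λ^2 + (-85.9984)λ + (120.0018).
Solving p(λ) = 0 yields eigenvalues ≈ -5, -4, 1, 6. (A is shown rounded to 4 decimals, so these recover the underlying integer eigenvalues to within that precision.)
Verification: the trace of A = -2 equals the sum of eigenvalues -2, and det(A) ≈ 120.0018 matches the eigenvalue product 120.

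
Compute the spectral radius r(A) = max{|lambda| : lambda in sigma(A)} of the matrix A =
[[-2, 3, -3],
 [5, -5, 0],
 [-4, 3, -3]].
r(A) ≈ 9.2123

The eigenvalues of A are the roots of its characteristic polynomial. With M = A (coefficients from the trace, the sum of principal 2x2 minors, and det A):
  p(λ) = det(λ I - M) = λ^3 + 10λ^2 + 4λ - 30.
No integer candidate from the rational root theorem (±divisors of 30) is a root, so the roots are irrational. The cubic discriminant is Δ = 75444 > 0, so there are three distinct real roots. p(-10) = -70 and p(-9) = 15 have opposite signs, so a root lies in (-10, -9); Newton's method refines it to λ ≈ -9.2123. p(-3) = 21 and p(-2) = -6 have opposite signs, so a root lies in (-3, -2); Newton's method refines it to λ ≈ -2.2409. p(1) = -15 and p(2) = 26 have opposite signs, so a root lies in (1, 2); Newton's method refines it to λ ≈ 1.4532. Check (Vieta): the three roots sum to -10, matching tr M = -10.
Thus the eigenvalues (to 4 decimals) are -9.2123 (modulus 9.2123); -2.2409 (modulus 2.2409); 1.4532 (modulus 1.4532). The spectral radius is the largest modulus: r(A) ≈ 9.2123. (Cross-check: r(A) ≤ ||A||_2 ≈ 9.7665; equality holds whenever A is normal, though it can also hold for some non-normal A.)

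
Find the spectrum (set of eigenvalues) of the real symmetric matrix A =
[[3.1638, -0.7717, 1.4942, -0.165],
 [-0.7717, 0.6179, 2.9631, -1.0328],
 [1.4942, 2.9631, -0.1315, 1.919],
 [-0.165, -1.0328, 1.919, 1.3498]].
sigma(A) ≈ {-4, 2, 3, 4}

A is real symmetric, so its spectrum consists of real eigenvalues. Expanding the characteristic polynomial of the displayed matrix gives
  det(λ I - A) = p(λ) = λ^4 + (-5)λ^3 + (-10)λ^2 + (80)λ + (-96).
Solving p(λ) = 0 yields eigenvalues ≈ -4, 2, 3, 4. (A is shown rounded to 4 decimals, so these recover the underlying integer eigenvalues to within that precision.)
Verification: the trace of A = 5 equals the sum of eigenvalues 5, and det(A) ≈ -95.9992 matches the eigenvalue product -96.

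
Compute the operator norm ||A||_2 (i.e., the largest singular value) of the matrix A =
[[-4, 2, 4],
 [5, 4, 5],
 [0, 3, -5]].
||A||_2 ≈ 8.6448 (= sqrt(largest eigenvalue of A^T A))

||A||_2 = sigma_max(A) = sqrt(lambda_max(A^T A)). Form the symmetric matrix M = A^T A =
[[41, 12, 9],
 [12, 29, 13],
 [9, 13, 66]].
Its characteristic polynomial (trace, sum of principal 2x2 minors, determinant of M give the coefficients) is
  p(λ) = det(λ I - M) = λ^3 - 136λ^2 + 5415λ - 62500.
No integer candidate from the rational root theorem (±divisors of 62500) is a root, so the roots are irrational. The cubic discriminant is Δ = 1386730100 > 0, so there are three distinct real roots. p(20) = -600 and p(21) = 500 have opposite signs, so a root lies in (20, 21); Newton's method refines it to λ ≈ 20.5286. p(40) = 500 and p(41) = -180 have opposite signs, so a root lies in (40, 41); Newton's method refines it to λ ≈ 40.7393. p(74) = -1302 and p(75) = 500 have opposite signs, so a root lies in (74, 75); Newton's method refines it to λ ≈ 74.7321. Check (Vieta): the three roots sum to 136, matching tr M = 136.
So the eigenvalues of A^T A are ≈ 20.5286, 40.7393, 74.7321 (all ≥ 0, as they must be for A^T A). The largest is λ_max ≈ 74.7321, hence ||A||_2 = sqrt(λ_max) ≈ 8.6448.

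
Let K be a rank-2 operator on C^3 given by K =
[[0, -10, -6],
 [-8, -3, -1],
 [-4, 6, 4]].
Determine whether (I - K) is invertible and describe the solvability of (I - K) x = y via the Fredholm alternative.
(I - K) is invertible (det(I - K) = -110 ≠ 0), so for every y in C^3 the equation (I - K) x = y has a unique solution.

K has rank 2 and factors as K = U V^T = u1 v1^T + u2 v2^T with u1 = (2, 3, 0), v1 = (-2, -2, -1), u2 = (2, -1, -2), v2 = (2, -3, -2) (multiplying out reproduces the displayed K). The nonzero eigenvalues of U V^T coincide with those of the 2 x 2 matrix G = V^T U = [[v1·u1, v1·u2], [v2·u1, v2·u2]] = [[-10, 0], [-5, 11]], and by the Sylvester determinant identity det(I_3 - U V^T) = det(I_2 - V^T U) = det([[11, 0], [5, -10]]) = (11)(-10) - (0)(5) = -110. (Direct check: I - K =
[[1, 10, 6],
 [8, 4, 1],
 [4, -6, -3]]
has determinant -110.) The finite-dimensional Fredholm alternative says: either (I - K) is invertible, or ker(I - K) ≠ {0} and then range(I - K) = ker((I - K)^*)^⊥, with dim ker(I - K) = dim ker((I - K)^*). Since det(I - K) ≠ 0, 1 is not an eigenvalue of K and ker(I - K) = {0}, so we are in the first case: for every y there is a unique x = (I - K)^(-1) y. (Explicitly, by the Woodbury identity, (I - U V^T)^(-1) = I + U (I_2 - G)^(-1) V^T.)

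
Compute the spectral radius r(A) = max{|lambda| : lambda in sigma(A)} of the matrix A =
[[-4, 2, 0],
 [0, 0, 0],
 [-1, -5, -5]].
r(A) = 5

The eigenvalues of A are the roots of its characteristic polynomial. With M = A (coefficients from the trace, the sum of principal 2x2 minors, and det A):
  p(λ) = det(λ I - M) = λ^3 + 9λ^2 + 20λ.
The constant term is 0, so λ = 0 is a root. Dividing out λ leaves p(λ) = λ(λ^2 + 9λ + 20). For λ^2 + 9λ + 20 the discriminant is 1. It is a perfect square (1^2), so the roots are rational: λ = (-9 ± 1)/2 = -4, -5.
Thus the eigenvalues (to 4 decimals) are -4 (modulus 4); -5 (modulus 5); 0 (modulus 0). The spectral radius is the largest modulus: r(A) = 5. (Cross-check: r(A) ≤ ||A||_2 ≈ 7.2195; equality holds whenever A is normal, though it can also hold for some non-normal A.)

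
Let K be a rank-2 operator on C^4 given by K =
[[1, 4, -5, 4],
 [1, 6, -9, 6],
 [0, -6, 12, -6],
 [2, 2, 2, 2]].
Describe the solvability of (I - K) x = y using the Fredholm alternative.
(I - K) is invertible (det(I - K) = 42 ≠ 0), so for every y in C^4 the equation (I - K) x = y has a unique solution.

K has rank 2 and factors as K = U V^T = u1 v1^T + u2 v2^T with u1 = (-2, -3, 3, -1), v1 = (-1, -2, 1, -2), u2 = (1, 2, -3, -1), v2 = (-1, 0, -3, 0) (multiplying out reproduces the displayed K). The nonzero eigenvalues of U V^T coincide with those of the 2 x 2 matrix G = V^T U = [[v1·u1, v1·u2], [v2·u1, v2·u2]] = [[13, -6], [-7, 8]], and by the Sylvester determinant identity det(I_4 - U V^T) = det(I_2 - V^T U) = det([[-12, 6], [7, -7]]) = (-12)(-7) - (6)(7) = 42. (Direct check: I - K =
[[0, -4, 5, -4],
 [-1, -5, 9, -6],
 [0, 6, -11, 6],
 [-2, -2, -2, -1]]
has determinant 42.) The finite-dimensional Fredholm alternative says: either (I - K) is invertible, or ker(I - K) ≠ {0} and then range(I - K) = ker((I - K)^*)^⊥, with dim ker(I - K) = dim ker((I - K)^*). Since det(I - K) ≠ 0, 1 is not an eigenvalue of K and ker(I - K) = {0}, so we are in the first case: for every y there is a unique x = (I - K)^(-1) y. (Explicitly, by the Woodbury identity, (I - U V^T)^(-1) = I + U (I_2 - G)^(-1) V^T.)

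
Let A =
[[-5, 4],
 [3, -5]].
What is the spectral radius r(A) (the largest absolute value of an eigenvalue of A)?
r(A) = (10 + sqrt(48))/2 ≈ 8.4641

The eigenvalues of A are the roots of its characteristic polynomial. With M = A (coefficients from the trace and determinant):
  p(λ) = det(λ I - M) = λ^2 + 10λ + 13.
For λ^2 + 10λ + 13 the discriminant is 48. It is nonnegative but not a perfect square, so the roots are real and irrational: λ = (-10 ± sqrt(48))/2 ≈ -1.5359, -8.4641.
Thus the eigenvalues (to 4 decimals) are -1.5359 (modulus 1.5359); -8.4641 (modulus 8.4641). The spectral radius is the largest modulus: r(A) = (10 + sqrt(48))/2 ≈ 8.4641. (Cross-check: r(A) ≤ ||A||_2 ≈ 8.5249; equality holds whenever A is normal, though it can also hold for some non-normal A.)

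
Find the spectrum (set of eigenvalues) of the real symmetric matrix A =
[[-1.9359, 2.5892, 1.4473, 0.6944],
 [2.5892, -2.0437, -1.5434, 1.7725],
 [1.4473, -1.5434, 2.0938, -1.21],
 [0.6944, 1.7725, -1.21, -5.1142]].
sigma(A) ≈ {-6, -5, 1, 3}

A is real symmetric, so its spectrum consists of real eigenvalues. Expanding the characteristic polynomial of the displayed matrix gives
  det(λ I - A) = p(λ) = λ^4 + (7)λ^3 + (-11)λ^2 + (-87.001)λ + (90.0087).
Solving p(λ) = 0 yields eigenvalues ≈ -6, -5, 1, 3. (A is shown rounded to 4 decimals, so these recover the underlying integer eigenvalues to within that precision.)
Verification: the trace of A = -7 equals the sum of eigenvalues -7, and det(A) ≈ 90.0087 matches the eigenvalue product 90.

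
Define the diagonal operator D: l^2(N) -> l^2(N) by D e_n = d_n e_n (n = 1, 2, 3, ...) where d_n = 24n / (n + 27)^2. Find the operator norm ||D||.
||D|| = 2/9 (attained at n = 27)

For D diagonal, ||D|| = sup_n |d_n|. Treat f(x) = 24x / (x + 27)^2 for real x > 0. By the quotient rule, f'(x) = 24(27 - x)/(x + 27)^3, which is positive for x < 27 and negative for x > 27. So f has a unique maximum at x = 27, and since 27 is a positive integer, the supremum over n ≥ 1 is attained at n = 27: d_27 = 24·27/(27 + 27)^2 = 24·27/2916 = 2/9. Hence ||D|| = 2/9.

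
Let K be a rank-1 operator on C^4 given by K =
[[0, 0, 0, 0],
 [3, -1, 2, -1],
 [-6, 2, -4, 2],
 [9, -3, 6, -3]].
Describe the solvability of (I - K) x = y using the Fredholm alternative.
(I - K) is invertible (det(I - K) = 9 ≠ 0), so for every y in C^4 the equation (I - K) x = y has a unique solution.

K has rank 1, so it is an outer product K = u v^T: every row of K is a multiple of one row vector. Reading off the entries, u = (0, 1, -2, 3) and v = (3, -1, 2, -1) (row i of K equals u_i·v^T). A rank-one matrix u v^T satisfies K u = u (v·u) and kills the (3)-dimensional subspace v^⊥, so its characteristic polynomial is lambda^3 (lambda - v·u) with v·u = tr K = -8. Hence the eigenvalues of I - K are 1 (multiplicity 3) and 1 - (-8) = 9, so det(I - K) = 9. (Direct check: I - K =
[[1, 0, 0, 0],
 [-3, 2, -2, 1],
 [6, -2, 5, -2],
 [-9, 3, -6, 4]]
has determinant 9.) The finite-dimensional Fredholm alternative says: either (I - K) is invertible, or ker(I - K) ≠ {0} and then range(I - K) = ker((I - K)^*)^⊥, with dim ker(I - K) = dim ker((I - K)^*). Since det(I - K) ≠ 0, 1 is not an eigenvalue of K and ker(I - K) = {0}, so we are in the first case: for every y there is a unique x = (I - K)^(-1) y. Explicitly, by the Sherman–Morrison formula, (I - u v^T)^(-1) = I + u v^T/(1 - v·u), i.e. (I - K)^(-1) = I + K/(9).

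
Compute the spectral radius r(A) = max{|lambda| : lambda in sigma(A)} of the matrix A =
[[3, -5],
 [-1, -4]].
r(A) = (1 + sqrt(69))/2 ≈ 4.6533

The eigenvalues of A are the roots of its characteristic polynomial. With M = A (coefficients from the trace and determinant):
  p(λ) = det(λ I - M) = λ^2 + λ - 17.
For λ^2 + λ - 17 the discriminant is 69. It is nonnegative but not a perfect square, so the roots are real and irrational: λ = (-1 ± sqrt(69))/2 ≈ 3.6533, -4.6533.
Thus the eigenvalues (to 4 decimals) are 3.6533 (modulus 3.6533); -4.6533 (modulus 4.6533). The spectral radius is the largest modulus: r(A) = (1 + sqrt(69))/2 ≈ 4.6533. (Cross-check: r(A) ≤ ||A||_2 ≈ 6.6713; equality holds whenever A is normal, though it can also hold for some non-normal A.)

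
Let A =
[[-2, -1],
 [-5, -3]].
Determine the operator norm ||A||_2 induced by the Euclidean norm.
||A||_2 = sqrt((39 + sqrt(1517))/2) ≈ 6.2429 (= sqrt(largest eigenvalue of A^T A))

||A||_2 = sigma_max(A) = sqrt(lambda_max(A^T A)). Form the symmetric matrix M = A^T A =
[[29, 17],
 [17, 10]].
Its characteristic polynomial (trace, determinant of M give the coefficients) is
  p(λ) = det(λ I - M) = λ^2 - 39λ + 1.
For λ^2 - 39λ + 1 the discriminant is 1517. It is nonnegative but not a perfect square, so the roots are real and irrational: λ = (39 ± sqrt(1517))/2 ≈ 38.9743, 0.0257.
So the eigenvalues of A^T A are ≈ 0.0257, 38.9743 (all ≥ 0, as they must be for A^T A). The largest is λ_max = (39 + sqrt(1517))/2 ≈ 38.9743, hence ||A||_2 = sqrt(λ_max) = sqrt((39 + sqrt(1517))/2) ≈ 6.2429.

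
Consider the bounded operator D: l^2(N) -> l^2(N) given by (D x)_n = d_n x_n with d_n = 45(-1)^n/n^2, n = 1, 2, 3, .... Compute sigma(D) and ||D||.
sigma(D) = {45(-1)^n/n^2 : n ≥ 1} ∪ {0}; ||D|| = 45

A bounded diagonal operator on l^2 with diagonal entries d_n has spectrum equal to the closure of {d_n : n ≥ 1}: every d_n is an eigenvalue (with eigenvector e_n), so {d_n} ⊂ sigma(D); the spectrum is closed, so its closure is too; and for lambda not in the closure, (D - lambda I) has bounded inverse (the diagonal entries 1/(d_n - lambda) are bounded). For our sequence d_n = 45(-1)^n/n^2, n = 1, 2, 3, ...:
  - {d_n} = {45(-1)^n/n^2 : n ≥ 1}; the only limit point is 0
  - closure = {45(-1)^n/n^2 : n ≥ 1} ∪ {0}
For the norm: a diagonal operator has ||D|| = sup_n |d_n|. Here |d_n| = 45/n^2 is decreasing, so sup_n |d_n| = |d_1| = 45. So ||D|| = 45.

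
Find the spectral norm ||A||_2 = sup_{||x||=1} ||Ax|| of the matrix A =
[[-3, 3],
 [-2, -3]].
||A||_2 = sqrt((31 + sqrt(61))/2) ≈ 4.4051 (= sqrt(largest eigenvalue of A^T A))

||A||_2 = sigma_max(A) = sqrt(lambda_max(A^T A)). Form the symmetric matrix M = A^T A =
[[13, -3],
 [-3, 18]].
Its characteristic polynomial (trace, determinant of M give the coefficients) is
  p(λ) = det(λ I - M) = λ^2 - 31λ + 225.
For λ^2 - 31λ + 225 the discriminant is 61. It is nonnegative but not a perfect square, so the roots are real and irrational: λ = (31 ± sqrt(61))/2 ≈ 19.4051, 11.5949.
So the eigenvalues of A^T A are ≈ 11.5949, 19.4051 (all ≥ 0, as they must be for A^T A). The largest is λ_max = (31 + sqrt(61))/2 ≈ 19.4051, hence ||A||_2 = sqrt(λ_max) = sqrt((31 + sqrt(61))/2) ≈ 4.4051.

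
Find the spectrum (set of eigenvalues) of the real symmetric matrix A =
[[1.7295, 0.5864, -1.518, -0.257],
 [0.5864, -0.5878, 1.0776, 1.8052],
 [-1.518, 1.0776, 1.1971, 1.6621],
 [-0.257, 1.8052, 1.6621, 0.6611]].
sigma(A) ≈ {-2, -1, 2, 4}

A is real symmetric, so its spectrum consists of real eigenvalues. Expanding the characteristic polynomial of the displayed matrix gives
  det(λ I - A) = p(λ) = λ^4 + (-3)λ^3 + (-8)λ^2 + (12)λ + (16).
Solving p(λ) = 0 yields eigenvalues ≈ -2, -1, 2, 4. (A is shown rounded to 4 decimals, so these recover the underlying integer eigenvalues to within that precision.)
Verification: the trace of A = 3 equals the sum of eigenvalues 3, and det(A) ≈ 16.0006 matches the eigenvalue product 16.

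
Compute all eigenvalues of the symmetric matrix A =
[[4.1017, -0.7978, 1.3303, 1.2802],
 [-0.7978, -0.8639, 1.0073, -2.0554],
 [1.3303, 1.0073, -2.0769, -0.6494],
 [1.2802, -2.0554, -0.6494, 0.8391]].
sigma(A) ≈ {-3, -2, 2, 5}

A is real symmetric, so its spectrum consists of real eigenvalues. Expanding the characteristic polynomial of the displayed matrix gives
  det(λ I - A) = p(λ) = λ^4 + (-2)λ^3 + (-19)λ^2 + (8)λ + (60.0014).
Solving p(λ) = 0 yields eigenvalues ≈ -3, -2, 2, 5. (A is shown rounded to 4 decimals, so these recover the underlying integer eigenvalues to within that precision.)
Verification: the trace of A = 2 equals the sum of eigenvalues 2, and det(A) ≈ 60.0014 matches the eigenvalue product 60.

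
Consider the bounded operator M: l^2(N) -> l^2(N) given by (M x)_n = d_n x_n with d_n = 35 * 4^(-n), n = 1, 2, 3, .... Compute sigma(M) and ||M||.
sigma(M) = {35 * 4^(-n) : n ≥ 1} ∪ {0}; ||M|| = 35/4

A bounded diagonal operator on l^2 with diagonal entries d_n has spectrum equal to the closure of {d_n : n ≥ 1}: every d_n is an eigenvalue (with eigenvector e_n), so {d_n} ⊂ sigma(M); the spectrum is closed, so its closure is too; and for lambda not in the closure, (M - lambda I) has bounded inverse (the diagonal entries 1/(d_n - lambda) are bounded). For our sequence d_n = 35 * 4^(-n), n = 1, 2, 3, ...:
  - {d_n} = {35 * 4^(-n) : n ≥ 1}; the only limit point is 0
  - closure = {35 * 4^(-n) : n ≥ 1} ∪ {0}
For the norm: a diagonal operator has ||M|| = sup_n |d_n|. Here d_n = 35 * 4^(-n) is positive and decreasing, so sup_n |d_n| = d_1 = 35/4. So ||M|| = 35/4.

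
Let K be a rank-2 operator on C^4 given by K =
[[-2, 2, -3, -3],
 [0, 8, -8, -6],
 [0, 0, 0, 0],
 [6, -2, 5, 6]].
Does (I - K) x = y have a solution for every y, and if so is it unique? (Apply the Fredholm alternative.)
(I - K) is invertible (det(I - K) = 15 ≠ 0), so for every y in C^4 the equation (I - K) x = y has a unique solution.

K has rank 2 and factors as K = U V^T = u1 v1^T + u2 v2^T with u1 = (0, 2, 0, 1), v1 = (2, 2, -1, 0), u2 = (1, 2, 0, -2), v2 = (-2, 2, -3, -3) (multiplying out reproduces the displayed K). The nonzero eigenvalues of U V^T coincide with those of the 2 x 2 matrix G = V^T U = [[v1·u1, v1·u2], [v2·u1, v2·u2]] = [[4, 6], [1, 8]], and by the Sylvester determinant identity det(I_4 - U V^T) = det(I_2 - V^T U) = det([[-3, -6], [-1, -7]]) = (-3)(-7) - (-6)(-1) = 15. (Direct check: I - K =
[[3, -2, 3, 3],
 [0, -7, 8, 6],
 [0, 0, 1, 0],
 [-6, 2, -5, -5]]
has determinant 15.) The finite-dimensional Fredholm alternative says: either (I - K) is invertible, or ker(I - K) ≠ {0} and then range(I - K) = ker((I - K)^*)^⊥, with dim ker(I - K) = dim ker((I - K)^*). Since det(I - K) ≠ 0, 1 is not an eigenvalue of K and ker(I - K) = {0}, so we are in the first case: for every y there is a unique x = (I - K)^(-1) y. (Explicitly, by the Woodbury identity, (I - U V^T)^(-1) = I + U (I_2 - G)^(-1) V^T.)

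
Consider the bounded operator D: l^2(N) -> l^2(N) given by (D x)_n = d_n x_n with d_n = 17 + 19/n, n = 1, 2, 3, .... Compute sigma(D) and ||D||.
sigma(D) = {17 + 19/n : n ≥ 1} ∪ {17}; ||D|| = 36

A bounded diagonal operator on l^2 with diagonal entries d_n has spectrum equal to the closure of {d_n : n ≥ 1}: every d_n is an eigenvalue (with eigenvector e_n), so {d_n} ⊂ sigma(D); the spectrum is closed, so its closure is too; and for lambda not in the closure, (D - lambda I) has bounded inverse (the diagonal entries 1/(d_n - lambda) are bounded). For our sequence d_n = 17 + 19/n, n = 1, 2, 3, ...:
  - {d_n} = {17 + 19/n : n ≥ 1}; the only limit point is 17
  - closure = {17 + 19/n : n ≥ 1} ∪ {17}
For the norm: a diagonal operator has ||D|| = sup_n |d_n|. Here d_n = 17 + 19/n is positive and decreasing, so sup_n |d_n| = d_1 = 17 + 19 = 36. So ||D|| = 36.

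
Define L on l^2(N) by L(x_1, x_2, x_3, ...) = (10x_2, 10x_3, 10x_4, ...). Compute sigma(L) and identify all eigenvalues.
sigma(L) = closed disk {z in C : |z| ≤ 10}; sigma_p(L) = open disk {z in C : |z| < 10}

Note L = 10·V where V is the unit left shift (V x)_k = x_{k+1}; so sigma(L) = 10·sigma(V) and ||L|| = 10||V||. ||L x||^2 = 100sum_{k≥2} |x_k|^2 ≤ 100||x||^2, with equality on {x : x_1 = 0}, so ||L|| = 10. For any lambda with |lambda| < 10, set r = lambda/10 (|r| < 1); the vector x = (1, r, r^2, ...) is in l^2 and satisfies L x = 10(r, r^2, ...) = lambda x, so lambda is an eigenvalue. On the boundary |lambda| = 10 the geometric series diverges, so no l^2 eigenvector exists, but these lambda lie in the approximate point spectrum. Hence sigma(L) is the closed disk of radius 10 and sigma_p(L) is the open disk.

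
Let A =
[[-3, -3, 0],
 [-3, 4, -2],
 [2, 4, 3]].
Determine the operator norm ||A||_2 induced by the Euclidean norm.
||A||_2 ≈ 6.6324 (= sqrt(largest eigenvalue of A^T A))

||A||_2 = sigma_max(A) = sqrt(lambda_max(A^T A)). Form the symmetric matrix M = A^T A =
[[22, 5, 12],
 [5, 41, 4],
 [12, 4, 13]].
Its characteristic polynomial (trace, sum of principal 2x2 minors, determinant of M give the coefficients) is
  p(λ) = det(λ I - M) = λ^3 - 76λ^2 + 1536λ - 5625.
No integer candidate from the rational root theorem (±divisors of 5625) is a root, so the roots are irrational. The cubic discriminant is Δ = 220042197 > 0, so there are three distinct real roots. p(4) = -633 and p(5) = 280 have opposite signs, so a root lies in (4, 5); Newton's method refines it to λ ≈ 4.6784. p(27) = 126 and p(28) = -249 have opposite signs, so a root lies in (27, 28); Newton's method refines it to λ ≈ 27.3323. p(43) = -594 and p(44) = 7 have opposite signs, so a root lies in (43, 44); Newton's method refines it to λ ≈ 43.9893. Check (Vieta): the three roots sum to 76, matching tr M = 76.
So the eigenvalues of A^T A are ≈ 4.6784, 27.3323, 43.9893 (all ≥ 0, as they must be for A^T A). The largest is λ_max ≈ 43.9893, hence ||A||_2 = sqrt(λ_max) ≈ 6.6324.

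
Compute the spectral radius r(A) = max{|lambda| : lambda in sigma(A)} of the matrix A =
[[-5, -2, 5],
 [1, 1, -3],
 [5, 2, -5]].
r(A) = (9 + sqrt(89))/2 ≈ 9.217

The eigenvalues of A are the roots of its characteristic polynomial. With M = A (coefficients from the trace, the sum of principal 2x2 minors, and det A):
  p(λ) = det(λ I - M) = λ^3 + 9λ^2 - 2λ.
The constant term is 0, so λ = 0 is a root. Dividing out λ leaves p(λ) = λ(λ^2 + 9λ - 2). For λ^2 + 9λ - 2 the discriminant is 89. It is nonnegative but not a perfect square, so the roots are real and irrational: λ = (-9 ± sqrt(89))/2 ≈ 0.217, -9.217.
Thus the eigenvalues (to 4 decimals) are 0.217 (modulus 0.217); -9.217 (modulus 9.217); 0 (modulus 0). The spectral radius is the largest modulus: r(A) = (9 + sqrt(89))/2 ≈ 9.217. (Cross-check: r(A) ≤ ||A||_2 ≈ 10.8223; equality holds whenever A is normal, though it can also hold for some non-normal A.)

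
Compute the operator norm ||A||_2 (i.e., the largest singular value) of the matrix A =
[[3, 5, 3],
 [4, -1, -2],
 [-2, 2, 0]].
||A||_2 ≈ 6.5918 (= sqrt(largest eigenvalue of A^T A))

||A||_2 = sigma_max(A) = sqrt(lambda_max(A^T A)). Form the symmetric matrix M = A^T A =
[[29, 7, 1],
 [7, 30, 17],
 [1, 17, 13]].
Its characteristic polynomial (trace, sum of principal 2x2 minors, determinant of M give the coefficients) is
  p(λ) = det(λ I - M) = λ^3 - 72λ^2 + 1298λ - 2500.
No integer candidate from the rational root theorem (±divisors of 2500) is a root, so the roots are irrational. The cubic discriminant is Δ = 290811568 > 0, so there are three distinct real roots. p(2) = -184 and p(3) = 773 have opposite signs, so a root lies in (2, 3); Newton's method refines it to λ ≈ 2.1822. p(26) = 152 and p(27) = -259 have opposite signs, so a root lies in (26, 27); Newton's method refines it to λ ≈ 26.3657. p(43) = -307 and p(44) = 404 have opposite signs, so a root lies in (43, 44); Newton's method refines it to λ ≈ 43.4522. Check (Vieta): the three roots sum to 72, matching tr M = 72.
So the eigenvalues of A^T A are ≈ 2.1822, 26.3657, 43.4522 (all ≥ 0, as they must be for A^T A). The largest is λ_max ≈ 43.4522, hence ||A||_2 = sqrt(λ_max) ≈ 6.5918.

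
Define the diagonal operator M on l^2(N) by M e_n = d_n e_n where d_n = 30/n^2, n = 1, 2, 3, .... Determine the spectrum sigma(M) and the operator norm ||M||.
sigma(M) = {30/n^2 : n ≥ 1} ∪ {0}; ||M|| = 30

A bounded diagonal operator on l^2 with diagonal entries d_n has spectrum equal to the closure of {d_n : n ≥ 1}: every d_n is an eigenvalue (with eigenvector e_n), so {d_n} ⊂ sigma(M); the spectrum is closed, so its closure is too; and for lambda not in the closure, (M - lambda I) has bounded inverse (the diagonal entries 1/(d_n - lambda) are bounded). For our sequence d_n = 30/n^2, n = 1, 2, 3, ...:
  - {d_n} = {30/n^2 : n ≥ 1}; the only limit point is 0
  - closure = {30/n^2 : n ≥ 1} ∪ {0}
For the norm: a diagonal operator has ||M|| = sup_n |d_n|. Here d_n = 30/n^2 is positive and decreasing, so sup_n |d_n| = d_1 = 30. So ||M|| = 30.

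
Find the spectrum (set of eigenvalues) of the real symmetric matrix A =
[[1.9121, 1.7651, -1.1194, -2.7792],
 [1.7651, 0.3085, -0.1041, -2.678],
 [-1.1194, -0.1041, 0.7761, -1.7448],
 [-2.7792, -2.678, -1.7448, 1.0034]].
sigma(A) ≈ {-3, -1, 2, 6}

A is real symmetric, so its spectrum consists of real eigenvalues. Expanding the characteristic polynomial of the displayed matrix gives
  det(λ I - A) = p(λ) = λ^4 + (-4)λ^3 + (-17)λ^2 + (24)λ + (35.9987).
Solving p(λ) = 0 yields eigenvalues ≈ -3, -1, 2, 6. (A is shown rounded to 4 decimals, so these recover the underlying integer eigenvalues to within that precision.)
Verification: the trace of A = 4 equals the sum of eigenvalues 4, and det(A) ≈ 35.9987 matches the eigenvalue product 36.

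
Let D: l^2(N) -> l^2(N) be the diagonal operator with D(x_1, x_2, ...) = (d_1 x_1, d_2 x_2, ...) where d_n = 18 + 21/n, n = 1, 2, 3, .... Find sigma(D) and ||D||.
sigma(D) = {18 + 21/n : n ≥ 1} ∪ {18}; ||D|| = 39

A bounded diagonal operator on l^2 with diagonal entries d_n has spectrum equal to the closure of {d_n : n ≥ 1}: every d_n is an eigenvalue (with eigenvector e_n), so {d_n} ⊂ sigma(D); the spectrum is closed, so its closure is too; and for lambda not in the closure, (D - lambda I) has bounded inverse (the diagonal entries 1/(d_n - lambda) are bounded). For our sequence d_n = 18 + 21/n, n = 1, 2, 3, ...:
  - {d_n} = {18 + 21/n : n ≥ 1}; the only limit point is 18
  - closure = {18 + 21/n : n ≥ 1} ∪ {18}
For the norm: a diagonal operator has ||D|| = sup_n |d_n|. Here d_n = 18 + 21/n is positive and decreasing, so sup_n |d_n| = d_1 = 18 + 21 = 39. So ||D|| = 39.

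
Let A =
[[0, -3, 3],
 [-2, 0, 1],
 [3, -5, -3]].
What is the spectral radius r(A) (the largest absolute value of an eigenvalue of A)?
r(A) ≈ 3.3978

The eigenvalues of A are the roots of its characteristic polynomial. With M = A (coefficients from the trace, the sum of principal 2x2 minors, and det A):
  p(λ) = det(λ I - M) = λ^3 + 3λ^2 - 10λ - 39.
No integer candidate from the rational root theorem (±divisors of 39) is a root, so the roots are irrational. The cubic discriminant is Δ = -10895 < 0, so there is one real root and a complex-conjugate pair. p(3) = -15 and p(4) = 33 have opposite signs, so a root lies in (3, 4); Newton's method refines it to λ ≈ 3.378. Dividing out (λ - (3.378)) leaves approximately λ^2 + 6.378λ + 11.5452. For λ^2 + 6.378λ + 11.5452 the discriminant is -5.5015. It is negative, so the remaining roots are the complex-conjugate pair λ ≈ -3.189 ± 1.1728i. Their product equals the constant term, so |λ|^2 ≈ 11.5452 and |λ| ≈ 3.3978.
Thus the eigenvalues (to 4 decimals) are 3.378 (modulus 3.378); -3.189 ± 1.1728i (modulus 3.3978). The spectral radius is the largest modulus: r(A) ≈ 3.3978. (Cross-check: r(A) ≤ ||A||_2 ≈ 6.7825; equality holds whenever A is normal, though it can also hold for some non-normal A.)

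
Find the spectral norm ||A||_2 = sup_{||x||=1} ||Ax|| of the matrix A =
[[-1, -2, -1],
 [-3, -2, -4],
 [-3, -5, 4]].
||A||_2 ≈ 7.2764 (= sqrt(largest eigenvalue of A^T A))

||A||_2 = sigma_max(A) = sqrt(lambda_max(A^T A)). Form the symmetric matrix M = A^T A =
[[19, 23, 1],
 [23, 33, -10],
 [1, -10, 33]].
Its characteristic polynomial (trace, sum of principal 2x2 minors, determinant of M give the coefficients) is
  p(λ) = det(λ I - M) = λ^3 - 85λ^2 + 1713λ - 841.
No integer candidate from the rational root theorem (±divisors of 841) is a root, so the roots are irrational. The cubic discriminant is Δ = 1213675040 > 0, so there are three distinct real roots. p(0) = -841 and p(1) = 788 have opposite signs, so a root lies in (0, 1); Newton's method refines it to λ ≈ 0.5035. p(31) = 368 and p(32) = -297 have opposite signs, so a root lies in (31, 32); Newton's method refines it to λ ≈ 31.5498. p(52) = -997 and p(53) = 60 have opposite signs, so a root lies in (52, 53); Newton's method refines it to λ ≈ 52.9467. Check (Vieta): the three roots sum to 85, matching tr M = 85.
So the eigenvalues of A^T A are ≈ 0.5035, 31.5498, 52.9467 (all ≥ 0, as they must be for A^T A). The largest is λ_max ≈ 52.9467, hence ||A||_2 = sqrt(λ_max) ≈ 7.2764.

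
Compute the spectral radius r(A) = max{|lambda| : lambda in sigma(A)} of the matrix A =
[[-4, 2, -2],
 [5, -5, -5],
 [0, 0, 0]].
r(A) = (9 + sqrt(41))/2 ≈ 7.7016

The eigenvalues of A are the roots of its characteristic polynomial. With M = A (coefficients from the trace, the sum of principal 2x2 minors, and det A):
  p(λ) = det(λ I - M) = λ^3 + 9λ^2 + 10λ.
The constant term is 0, so λ = 0 is a root. Dividing out λ leaves p(λ) = λ(λ^2 + 9λ + 10). For λ^2 + 9λ + 10 the discriminant is 41. It is nonnegative but not a perfect square, so the roots are real and irrational: λ = (-9 ± sqrt(41))/2 ≈ -1.2984, -7.7016.
Thus the eigenvalues (to 4 decimals) are -1.2984 (modulus 1.2984); -7.7016 (modulus 7.7016); 0 (modulus 0). The spectral radius is the largest modulus: r(A) = (9 + sqrt(41))/2 ≈ 7.7016. (Cross-check: r(A) ≤ ||A||_2 ≈ 9.0503; equality holds whenever A is normal, though it can also hold for some non-normal A.)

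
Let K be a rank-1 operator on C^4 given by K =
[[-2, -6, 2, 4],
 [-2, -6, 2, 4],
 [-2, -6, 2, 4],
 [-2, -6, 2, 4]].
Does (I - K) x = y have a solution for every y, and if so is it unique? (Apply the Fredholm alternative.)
(I - K) is invertible (det(I - K) = 3 ≠ 0), so for every y in C^4 the equation (I - K) x = y has a unique solution.

K has rank 1, so it is an outer product K = u v^T: every row of K is a multiple of one row vector. Reading off the entries, u = (2, 2, 2, 2) and v = (-1, -3, 1, 2) (row i of K equals u_i·v^T). A rank-one matrix u v^T satisfies K u = u (v·u) and kills the (3)-dimensional subspace v^⊥, so its characteristic polynomial is lambda^3 (lambda - v·u) with v·u = tr K = -2. Hence the eigenvalues of I - K are 1 (multiplicity 3) and 1 - (-2) = 3, so det(I - K) = 3. (Direct check: I - K =
[[3, 6, -2, -4],
 [2, 7, -2, -4],
 [2, 6, -1, -4],
 [2, 6, -2, -3]]
has determinant 3.) The finite-dimensional Fredholm alternative says: either (I - K) is invertible, or ker(I - K) ≠ {0} and then range(I - K) = ker((I - K)^*)^⊥, with dim ker(I - K) = dim ker((I - K)^*). Since det(I - K) ≠ 0, 1 is not an eigenvalue of K and ker(I - K) = {0}, so we are in the first case: for every y there is a unique x = (I - K)^(-1) y. Explicitly, by the Sherman–Morrison formula, (I - u v^T)^(-1) = I + u v^T/(1 - v·u), i.e. (I - K)^(-1) = I + K/(3).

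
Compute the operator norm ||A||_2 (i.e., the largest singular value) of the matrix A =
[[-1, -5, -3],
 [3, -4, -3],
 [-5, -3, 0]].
||A||_2 ≈ 8.1191 (= sqrt(largest eigenvalue of A^T A))

||A||_2 = sigma_max(A) = sqrt(lambda_max(A^T A)). Form the symmetric matrix M = A^T A =
[[35, 8, -6],
 [8, 50, 27],
 [-6, 27, 18]].
Its characteristic polynomial (trace, sum of principal 2x2 minors, determinant of M give the coefficients) is
  p(λ) = det(λ I - M) = λ^3 - 103λ^2 + 2451λ - 441.
No integer candidate from the rational root theorem (±divisors of 441) is a root, so the roots are irrational. The cubic discriminant is Δ = 4907108304 > 0, so there are three distinct real roots. p(0) = -441 and p(1) = 1908 have opposite signs, so a root lies in (0, 1); Newton's method refines it to λ ≈ 0.1813. p(36) = 963 and p(37) = -108 have opposite signs, so a root lies in (36, 37); Newton's method refines it to λ ≈ 36.8986. p(65) = -1676 and p(66) = 153 have opposite signs, so a root lies in (65, 66); Newton's method refines it to λ ≈ 65.9201. Check (Vieta): the three roots sum to 103, matching tr M = 103.
So the eigenvalues of A^T A are ≈ 0.1813, 36.8986, 65.9201 (all ≥ 0, as they must be for A^T A). The largest is λ_max ≈ 65.9201, hence ||A||_2 = sqrt(λ_max) ≈ 8.1191.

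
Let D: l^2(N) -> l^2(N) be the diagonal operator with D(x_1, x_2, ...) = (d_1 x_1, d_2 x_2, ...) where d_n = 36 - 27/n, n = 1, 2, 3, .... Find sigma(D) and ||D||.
sigma(D) = {36 - 27/n : n ≥ 1} ∪ {36}; ||D|| = 36

A bounded diagonal operator on l^2 with diagonal entries d_n has spectrum equal to the closure of {d_n : n ≥ 1}: every d_n is an eigenvalue (with eigenvector e_n), so {d_n} ⊂ sigma(D); the spectrum is closed, so its closure is too; and for lambda not in the closure, (D - lambda I) has bounded inverse (the diagonal entries 1/(d_n - lambda) are bounded). For our sequence d_n = 36 - 27/n, n = 1, 2, 3, ...:
  - {d_n} = {36 - 27/n : n ≥ 1}; the only limit point is 36
  - closure = {36 - 27/n : n ≥ 1} ∪ {36}
For the norm: a diagonal operator has ||D|| = sup_n |d_n|. Here d_n = 36 - 27/n increases monotonically from d_1 = 9 toward 36, with all terms in [9, 36); so sup_n |d_n| = 36 (the supremum is the limit, not attained). So ||D|| = 36.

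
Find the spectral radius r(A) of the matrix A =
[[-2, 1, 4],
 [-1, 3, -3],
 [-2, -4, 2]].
r(A) ≈ 5.9057

The eigenvalues of A are the roots of its characteristic polynomial. With M = A (coefficients from the trace, the sum of principal 2x2 minors, and det A):
  p(λ) = det(λ I - M) = λ^3 - 3λ^2 - 7λ - 60.
No integer candidate from the rational root theorem (±divisors of 60) is a root, so the roots are irrational. The cubic discriminant is Δ = -124547 < 0, so there is one real root and a complex-conjugate pair. p(5) = -45 and p(6) = 6 have opposite signs, so a root lies in (5, 6); Newton's method refines it to λ ≈ 5.9057. Dividing out (λ - (5.9057)) leaves approximately λ^2 + 2.9057λ + 10.1598. For λ^2 + 2.9057λ + 10.1598 the discriminant is -32.1962. It is negative, so the remaining roots are the complex-conjugate pair λ ≈ -1.4528 ± 2.8371i. Their product equals the constant term, so |λ|^2 ≈ 10.1598 and |λ| ≈ 3.1874.
Thus the eigenvalues (to 4 decimals) are 5.9057 (modulus 5.9057); -1.4528 ± 2.8371i (modulus 3.1874). The spectral radius is the largest modulus: r(A) ≈ 5.9057. (Cross-check: r(A) ≤ ||A||_2 ≈ 6.5469; equality holds whenever A is normal, though it can also hold for some non-normal A.)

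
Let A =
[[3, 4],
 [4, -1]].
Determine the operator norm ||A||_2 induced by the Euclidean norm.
||A||_2 = sqrt((42 + sqrt(320))/2) ≈ 5.4721 (= sqrt(largest eigenvalue of A^T A))

||A||_2 = sigma_max(A) = sqrt(lambda_max(A^T A)). Form the symmetric matrix M = A^T A =
[[25, 8],
 [8, 17]].
Its characteristic polynomial (trace, determinant of M give the coefficients) is
  p(λ) = det(λ I - M) = λ^2 - 42λ + 361.
For λ^2 - 42λ + 361 the discriminant is 320. It is nonnegative but not a perfect square, so the roots are real and irrational: λ = (42 ± sqrt(320))/2 ≈ 29.9443, 12.0557.
So the eigenvalues of A^T A are ≈ 12.0557, 29.9443 (all ≥ 0, as they must be for A^T A). The largest is λ_max = (42 + sqrt(320))/2 ≈ 29.9443, hence ||A||_2 = sqrt(λ_max) = sqrt((42 + sqrt(320))/2) ≈ 5.4721.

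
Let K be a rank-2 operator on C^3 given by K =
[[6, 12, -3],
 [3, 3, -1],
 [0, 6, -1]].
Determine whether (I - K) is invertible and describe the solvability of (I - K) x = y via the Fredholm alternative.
(I - K) is invertible (det(I - K) = -28 ≠ 0), so for every y in C^3 the equation (I - K) x = y has a unique solution.

K has rank 2 and factors as K = U V^T = u1 v1^T + u2 v2^T with u1 = (-3, -1, -1), v1 = (-3, -3, 1), u2 = (3, 0, 3), v2 = (-1, 1, 0) (multiplying out reproduces the displayed K). The nonzero eigenvalues of U V^T coincide with those of the 2 x 2 matrix G = V^T U = [[v1·u1, v1·u2], [v2·u1, v2·u2]] = [[11, -6], [2, -3]], and by the Sylvester determinant identity det(I_3 - U V^T) = det(I_2 - V^T U) = det([[-10, 6], [-2, 4]]) = (-10)(4) - (6)(-2) = -28. (Direct check: I - K =
[[-5, -12, 3],
 [-3, -2, 1],
 [0, -6, 2]]
has determinant -28.) The finite-dimensional Fredholm alternative says: either (I - K) is invertible, or ker(I - K) ≠ {0} and then range(I - K) = ker((I - K)^*)^⊥, with dim ker(I - K) = dim ker((I - K)^*). Since det(I - K) ≠ 0, 1 is not an eigenvalue of K and ker(I - K) = {0}, so we are in the first case: for every y there is a unique x = (I - K)^(-1) y. (Explicitly, by the Woodbury identity, (I - U V^T)^(-1) = I + U (I_2 - G)^(-1) V^T.)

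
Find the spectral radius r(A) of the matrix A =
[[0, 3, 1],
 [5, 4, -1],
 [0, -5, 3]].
r(A) ≈ 6.6074

The eigenvalues of A are the roots of its characteristic polynomial. With M = A (coefficients from the trace, the sum of principal 2x2 minors, and det A):
  p(λ) = det(λ I - M) = λ^3 - 7λ^2 - 8λ + 70.
No integer candidate from the rational root theorem (±divisors of 70) is a root, so the roots are irrational. The cubic discriminant is Δ = 39484 > 0, so there are three distinct real roots. p(-4) = -74 and p(-3) = 4 have opposite signs, so a root lies in (-4, -3); Newton's method refines it to λ ≈ -3.0645. p(3) = 10 and p(4) = -10 have opposite signs, so a root lies in (3, 4); Newton's method refines it to λ ≈ 3.4571. p(6) = -14 and p(7) = 14 have opposite signs, so a root lies in (6, 7); Newton's method refines it to λ ≈ 6.6074. Check (Vieta): the three roots sum to 7, matching tr M = 7.
Thus the eigenvalues (to 4 decimals) are -3.0645 (modulus 3.0645); 3.4571 (modulus 3.4571); 6.6074 (modulus 6.6074). The spectral radius is the largest modulus: r(A) ≈ 6.6074. (Cross-check: r(A) ≤ ||A||_2 ≈ 8.1244; equality holds whenever A is normal, though it can also hold for some non-normal A.)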